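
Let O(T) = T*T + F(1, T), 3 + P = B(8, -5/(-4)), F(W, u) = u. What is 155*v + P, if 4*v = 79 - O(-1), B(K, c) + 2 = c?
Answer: 6115/2 ≈ 3057.5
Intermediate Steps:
B(K, c) = -2 + c
P = -15/4 (P = -3 + (-2 - 5/(-4)) = -3 + (-2 - 5*(-1/4)) = -3 + (-2 + 5/4) = -3 - 3/4 = -15/4 ≈ -3.7500)
O(T) = T + T**2 (O(T) = T*T + T = T**2 + T = T + T**2)
v = 79/4 (v = (79 - (-1)*(1 - 1))/4 = (79 - (-1)*0)/4 = (79 - 1*0)/4 = (79 + 0)/4 = (1/4)*79 = 79/4 ≈ 19.750)
155*v + P = 155*(79/4) - 15/4 = 12245/4 - 15/4 = 6115/2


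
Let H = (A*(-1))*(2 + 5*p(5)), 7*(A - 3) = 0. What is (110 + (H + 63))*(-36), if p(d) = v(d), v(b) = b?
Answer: -3312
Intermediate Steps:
p(d) = d
A = 3 (A = 3 + (1/7)*0 = 3 + 0 = 3)
H = -81 (H = (3*(-1))*(2 + 5*5) = -3*(2 + 25) = -3*27 = -81)
(110 + (H + 63))*(-36) = (110 + (-81 + 63))*(-36) = (110 - 18)*(-36) = 92*(-36) = -3312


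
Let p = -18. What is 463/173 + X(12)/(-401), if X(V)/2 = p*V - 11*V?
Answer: 306071/69373 ≈ 4.4120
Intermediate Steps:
X(V) = -58*V (X(V) = 2*(-18*V - 11*V) = 2*(-29*V) = -58*V)
463/173 + X(12)/(-401) = 463/173 - 58*12/(-401) = 463*(1/173) - 696*(-1/401) = 463/173 + 696/401 = 306071/69373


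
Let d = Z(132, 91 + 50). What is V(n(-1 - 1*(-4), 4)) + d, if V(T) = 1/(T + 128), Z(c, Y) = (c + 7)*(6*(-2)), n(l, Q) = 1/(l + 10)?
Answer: -2777207/1665 ≈ -1668.0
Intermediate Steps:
n(l, Q) = 1/(10 + l)
Z(c, Y) = -84 - 12*c (Z(c, Y) = (7 + c)*(-12) = -84 - 12*c)
V(T) = 1/(128 + T)
d = -1668 (d = -84 - 12*132 = -84 - 1584 = -1668)
V(n(-1 - 1*(-4), 4)) + d = 1/(128 + 1/(10 + (-1 - 1*(-4)))) - 1668 = 1/(128 + 1/(10 + (-1 + 4))) - 1668 = 1/(128 + 1/(10 + 3)) - 1668 = 1/(128 + 1/13) - 1668 = 1/(1665/13) - 1668 = 13/1665 - 1668 = -2777207/1665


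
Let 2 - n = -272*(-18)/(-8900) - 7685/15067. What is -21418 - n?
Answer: -718121227633/33524075 ≈ -21421.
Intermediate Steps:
n = 102589283/33524075 (n = 2 - (-272*(-18)/(-8900) - 7685/15067) = 2 - (4896*(-1/8900) - 7685*1/15067) = 2 - (-1224/2225 - 7685/15067) = 2 - 1*(-35541133/33524075) = 2 + 35541133/33524075 = 102589283/33524075 ≈ 3.0602)
-21418 - n = -21418 - 1*102589283/33524075 = -21418 - 102589283/33524075 = -718121227633/33524075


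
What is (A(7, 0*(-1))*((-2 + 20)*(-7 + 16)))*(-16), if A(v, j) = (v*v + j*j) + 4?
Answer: -137376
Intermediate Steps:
A(v, j) = 4 + j² + v² (A(v, j) = (v² + j²) + 4 = (j² + v²) + 4 = 4 + j² + v²)
(A(7, 0*(-1))*((-2 + 20)*(-7 + 16)))*(-16) = ((4 + (0*(-1))² + 7²)*((-2 + 20)*(-7 + 16)))*(-16) = ((4 + 0² + 49)*(18*9))*(-16) = ((4 + 0 + 49)*162)*(-16) = (53*162)*(-16) = 8586*(-16) = -137376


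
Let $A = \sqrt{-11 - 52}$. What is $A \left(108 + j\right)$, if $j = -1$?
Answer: $321 i \sqrt{7} \approx 849.29 i$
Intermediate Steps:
$A = 3 i \sqrt{7}$ ($A = \sqrt{-63} = 3 i \sqrt{7} \approx 7.9373 i$)
$A \left(108 + j\right) = 3 i \sqrt{7} \left(108 - 1\right) = 3 i \sqrt{7} \cdot 107 = 321 i \sqrt{7}$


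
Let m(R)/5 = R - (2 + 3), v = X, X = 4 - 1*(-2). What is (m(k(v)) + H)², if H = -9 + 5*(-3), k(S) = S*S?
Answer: 17161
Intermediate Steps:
X = 6 (X = 4 + 2 = 6)
v = 6
k(S) = S²
H = -24 (H = -9 - 15 = -24)
m(R) = -25 + 5*R (m(R) = 5*(R - (2 + 3)) = 5*(R - 1*5) = 5*(R - 5) = 5*(-5 + R) = -25 + 5*R)
(m(k(v)) + H)² = ((-25 + 5*6²) - 24)² = ((-25 + 5*36) - 24)² = ((-25 + 180) - 24)² = (155 - 24)² = 131² = 17161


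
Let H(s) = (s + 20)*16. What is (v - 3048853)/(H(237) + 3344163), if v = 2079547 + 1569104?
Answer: 599798/3348275 ≈ 0.17914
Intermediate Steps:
v = 3648651
H(s) = 320 + 16*s (H(s) = (20 + s)*16 = 320 + 16*s)
(v - 3048853)/(H(237) + 3344163) = (3648651 - 3048853)/((320 + 16*237) + 3344163) = 599798/((320 + 3792) + 3344163) = 599798/(4112 + 3344163) = 599798/3348275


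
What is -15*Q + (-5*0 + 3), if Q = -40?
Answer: 603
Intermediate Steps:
-15*Q + (-5*0 + 3) = -15*(-40) + (-5*0 + 3) = 600 + (0 + 3) = 600 + 3 = 603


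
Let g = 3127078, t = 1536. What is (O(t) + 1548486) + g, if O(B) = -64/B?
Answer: 112213535/24 ≈ 4.6756e+6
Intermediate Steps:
(O(t) + 1548486) + g = (-64/1536 + 1548486) + 3127078 = (-64*1/1536 + 1548486) + 3127078 = (-1/24 + 1548486) + 3127078 = 37163663/24 + 3127078 = 112213535/24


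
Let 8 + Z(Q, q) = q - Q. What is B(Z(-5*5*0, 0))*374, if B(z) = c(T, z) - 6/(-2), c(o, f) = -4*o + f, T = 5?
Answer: -9350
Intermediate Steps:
c(o, f) = f - 4*o
Z(Q, q) = -8 + q - Q (Z(Q, q) = -8 + (q - Q) = -8 + q - Q)
B(z) = -17 + z (B(z) = (z - 4*5) - 6/(-2) = (z - 20) - 6*(-1)/2 = (-20 + z) - 1*(-3) = (-20 + z) + 3 = -17 + z)
B(Z(-5*5*0, 0))*374 = (-17 + (-8 + 0 - (-5*5)*0))*374 = (-17 + (-8 + 0 - (-25)*0))*374 = (-17 + (-8 + 0 - 1*0))*374 = (-17 + (-8 + 0 + 0))*374 = (-17 - 8)*374 = -25*374 = -9350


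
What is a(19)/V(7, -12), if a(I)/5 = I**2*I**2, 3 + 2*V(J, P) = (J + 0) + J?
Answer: 1303210/11 ≈ 1.1847e+5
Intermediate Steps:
V(J, P) = -3/2 + J (V(J, P) = -3/2 + ((J + 0) + J)/2 = -3/2 + (J + J)/2 = -3/2 + (2*J)/2 = -3/2 + J)
a(I) = 5*I**4 (a(I) = 5*(I**2*I**2) = 5*I**4)
a(19)/V(7, -12) = (5*19**4)/(-3/2 + 7) = (5*130321)/(11/2) = (2/11)*651605 = 1303210/11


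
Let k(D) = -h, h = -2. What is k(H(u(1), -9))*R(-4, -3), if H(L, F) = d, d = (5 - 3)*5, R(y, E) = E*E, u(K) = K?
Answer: 18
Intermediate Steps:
R(y, E) = E²
d = 10 (d = 2*5 = 10)
H(L, F) = 10
k(D) = 2 (k(D) = -1*(-2) = 2)
k(H(u(1), -9))*R(-4, -3) = 2*(-3)² = 2*9 = 18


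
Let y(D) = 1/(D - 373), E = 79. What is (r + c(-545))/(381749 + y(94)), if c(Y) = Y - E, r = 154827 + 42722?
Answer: 10988415/21301594 ≈ 0.51585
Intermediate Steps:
r = 197549
y(D) = 1/(-373 + D)
c(Y) = -79 + Y (c(Y) = Y - 1*79 = Y - 79 = -79 + Y)
(r + c(-545))/(381749 + y(94)) = (197549 + (-79 - 545))/(381749 + 1/(-373 + 94)) = (197549 - 624)/(381749 + 1/(-279)) = 196925/(381749 - 1/279) = 196925/(106507970/279) = 196925*(279/106507970) = 10988415/21301594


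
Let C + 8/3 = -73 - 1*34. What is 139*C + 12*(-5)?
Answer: -45911/3 ≈ -15304.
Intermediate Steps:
C = -329/3 (C = -8/3 + (-73 - 1*34) = -8/3 + (-73 - 34) = -8/3 - 107 = -329/3 ≈ -109.67)
139*C + 12*(-5) = 139*(-329/3) + 12*(-5) = -45731/3 - 60 = -45911/3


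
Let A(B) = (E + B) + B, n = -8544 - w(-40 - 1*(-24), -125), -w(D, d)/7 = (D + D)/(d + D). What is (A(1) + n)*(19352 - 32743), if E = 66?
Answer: 16000798772/141 ≈ 1.1348e+8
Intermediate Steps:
w(D, d) = -14*D/(D + d) (w(D, d) = -7*(D + D)/(d + D) = -7*2*D/(D + d) = -14*D/(D + d))
n = -1204480/141 (n = -8544 - (-14)*(-40 - 1*(-24))/((-40 - 1*(-24)) - 125) = -8544 - (-14)*(-40 + 24)/((-40 + 24) - 125) = -8544 - (-14)*(-16)/(-16 - 125) = -8544 - (-14)*(-16)/(-141) = -8544 - (-14)*(-16)*(-1)/141 = -8544 - 1*(-224/141) = -8544 + 224/141 = -1204480/141 ≈ -8542.4)
A(B) = 66 + 2*B (A(B) = (66 + B) + B = 66 + 2*B)
(A(1) + n)*(19352 - 32743) = ((66 + 2*1) - 1204480/141)*(19352 - 32743) = ((66 + 2) - 1204480/141)*(-13391) = (68 - 1204480/141)*(-13391) = -1194892/141*(-13391) = 16000798772/141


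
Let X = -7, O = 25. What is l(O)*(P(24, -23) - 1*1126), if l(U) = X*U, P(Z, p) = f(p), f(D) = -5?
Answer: 197925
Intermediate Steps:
P(Z, p) = -5
l(U) = -7*U
l(O)*(P(24, -23) - 1*1126) = (-7*25)*(-5 - 1*1126) = -175*(-5 - 1126) = -175*(-1131) = 197925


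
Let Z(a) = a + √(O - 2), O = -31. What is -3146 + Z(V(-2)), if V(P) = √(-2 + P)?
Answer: -3146 + 2*I + I*√33 ≈ -3146.0 + 7.7446*I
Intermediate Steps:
Z(a) = a + I*√33 (Z(a) = a + √(-31 - 2) = a + √(-33) = a + I*√33)
-3146 + Z(V(-2)) = -3146 + (√(-2 - 2) + I*√33) = -3146 + (√(-4) + I*√33) = -3146 + (2*I + I*√33) = -3146 + 2*I + I*√33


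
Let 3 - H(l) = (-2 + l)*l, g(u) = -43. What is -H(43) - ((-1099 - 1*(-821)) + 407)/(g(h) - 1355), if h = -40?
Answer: 820203/466 ≈ 1760.1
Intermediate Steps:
H(l) = 3 - l*(-2 + l) (H(l) = 3 - (-2 + l)*l = 3 - l*(-2 + l))
-H(43) - ((-1099 - 1*(-821)) + 407)/(g(h) - 1355) = -(3 - 1*43² + 2*43) - ((-1099 - 1*(-821)) + 407)/(-43 - 1355) = -(3 - 1*1849 + 86) - ((-1099 + 821) + 407)/(-1398) = -(3 - 1849 + 86) - (-278 + 407)*(-1)/1398 = -1*(-1760) - 129*(-1)/1398 = 1760 - 1*(-43/466) = 1760 + 43/466 = 820203/466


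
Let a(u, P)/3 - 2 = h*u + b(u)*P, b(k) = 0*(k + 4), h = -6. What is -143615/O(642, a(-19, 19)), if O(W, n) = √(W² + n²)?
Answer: -143615*√14813/88878 ≈ -196.67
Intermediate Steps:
b(k) = 0 (b(k) = 0*(4 + k) = 0)
a(u, P) = 6 - 18*u (a(u, P) = 6 + 3*(-6*u + 0*P) = 6 + 3*(-6*u + 0) = 6 + 3*(-6*u) = 6 - 18*u)
-143615/O(642, a(-19, 19)) = -143615/√(642² + (6 - 18*(-19))²) = -143615/√(412164 + (6 + 342)²) = -143615/√(412164 + 348²) = -143615/√(412164 + 121104) = -143615*√14813/88878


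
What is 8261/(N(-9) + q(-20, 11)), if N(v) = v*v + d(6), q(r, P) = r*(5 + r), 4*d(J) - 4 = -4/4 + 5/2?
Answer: 66088/3059 ≈ 21.604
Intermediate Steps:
d(J) = 11/8 (d(J) = 1 + (-4/4 + 5/2)/4 = 1 + (-4*¼ + 5*(½))/4 = 1 + (-1 + 5/2)/4 = 1 + (¼)*(3/2) = 1 + 3/8 = 11/8)
N(v) = 11/8 + v² (N(v) = v*v + 11/8 = v² + 11/8 = 11/8 + v²)
8261/(N(-9) + q(-20, 11)) = 8261/((11/8 + (-9)²) - 20*(5 - 20)) = 8261/((11/8 + 81) - 20*(-15)) = 8261/(659/8 + 300) = 8261/(3059/8) = 8261*(8/3059) = 66088/3059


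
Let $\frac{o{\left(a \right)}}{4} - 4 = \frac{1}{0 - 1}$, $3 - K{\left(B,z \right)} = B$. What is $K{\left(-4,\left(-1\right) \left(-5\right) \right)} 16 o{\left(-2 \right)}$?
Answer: $1344$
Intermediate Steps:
$K{\left(B,z \right)} = 3 - B$
$o{\left(a \right)} = 12$ ($o{\left(a \right)} = 16 + \frac{4}{0 - 1} = 16 + \frac{4}{-1} = 16 + 4 \left(-1\right) = 16 - 4 = 12$)
$K{\left(-4,\left(-1\right) \left(-5\right) \right)} 16 o{\left(-2 \right)} = \left(3 - -4\right) 16 \cdot 12 = \left(3 + 4\right) 16 \cdot 12 = 7 \cdot 16 \cdot 12 = 112 \cdot 12 = 1344$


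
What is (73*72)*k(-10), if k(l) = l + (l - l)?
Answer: -52560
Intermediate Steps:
k(l) = l (k(l) = l + 0 = l)
(73*72)*k(-10) = (73*72)*(-10) = 5256*(-10) = -52560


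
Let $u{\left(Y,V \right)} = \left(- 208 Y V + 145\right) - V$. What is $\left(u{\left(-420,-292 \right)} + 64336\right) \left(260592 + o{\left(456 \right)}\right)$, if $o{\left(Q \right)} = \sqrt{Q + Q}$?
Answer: $-6630593273424 - 101777388 \sqrt{57} \approx -6.6314 \cdot 10^{12}$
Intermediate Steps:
$u{\left(Y,V \right)} = 145 - V - 208 V Y$ ($u{\left(Y,V \right)} = \left(- 208 V Y + 145\right) - V = \left(145 - 208 V Y\right) - V = 145 - V - 208 V Y$)
$o{\left(Q \right)} = \sqrt{2} \sqrt{Q}$ ($o{\left(Q \right)} = \sqrt{2 Q} = \sqrt{2} \sqrt{Q}$)
$\left(u{\left(-420,-292 \right)} + 64336\right) \left(260592 + o{\left(456 \right)}\right) = \left(\left(145 - -292 - \left(-60736\right) \left(-420\right)\right) + 64336\right) \left(260592 + \sqrt{2} \sqrt{456}\right) = \left(\left(145 + 292 - 25509120\right) + 64336\right) \left(260592 + \sqrt{2} \cdot 2 \sqrt{114}\right) = \left(-25508683 + 64336\right) \left(260592 + 4 \sqrt{57}\right) = - 25444347 \left(260592 + 4 \sqrt{57}\right) = -6630593273424 - 101777388 \sqrt{57}$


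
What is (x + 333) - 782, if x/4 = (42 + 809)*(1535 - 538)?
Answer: 3393339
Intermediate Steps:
x = 3393788 (x = 4*((42 + 809)*(1535 - 538)) = 4*(851*997) = 4*848447 = 3393788)
(x + 333) - 782 = (3393788 + 333) - 782 = 3394121 - 782 = 3393339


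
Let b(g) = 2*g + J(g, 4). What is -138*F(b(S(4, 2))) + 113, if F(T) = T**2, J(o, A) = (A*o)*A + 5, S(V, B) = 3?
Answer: -480265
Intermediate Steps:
J(o, A) = 5 + o*A**2 (J(o, A) = o*A**2 + 5 = 5 + o*A**2)
b(g) = 5 + 18*g (b(g) = 2*g + (5 + g*4**2) = 2*g + (5 + g*16) = 2*g + (5 + 16*g) = 5 + 18*g)
-138*F(b(S(4, 2))) + 113 = -138*(5 + 18*3)**2 + 113 = -138*(5 + 54)**2 + 113 = -138*59**2 + 113 = -138*3481 + 113 = -480378 + 113 = -480265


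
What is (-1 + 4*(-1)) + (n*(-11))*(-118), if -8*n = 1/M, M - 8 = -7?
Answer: -669/4 ≈ -167.25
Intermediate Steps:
M = 1 (M = 8 - 7 = 1)
n = -1/8 (n = -1/8/1 = -1/8*1 = -1/8 ≈ -0.12500)
(-1 + 4*(-1)) + (n*(-11))*(-118) = (-1 + 4*(-1)) - 1/8*(-11)*(-118) = (-1 - 4) + (11/8)*(-118) = -5 - 649/4 = -669/4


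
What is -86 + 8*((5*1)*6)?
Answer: 154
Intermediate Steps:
-86 + 8*((5*1)*6) = -86 + 8*(5*6) = -86 + 8*30 = -86 + 240 = 154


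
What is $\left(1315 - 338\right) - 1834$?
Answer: $-857$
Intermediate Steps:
$\left(1315 - 338\right) - 1834 = 977 - 1834 = -857$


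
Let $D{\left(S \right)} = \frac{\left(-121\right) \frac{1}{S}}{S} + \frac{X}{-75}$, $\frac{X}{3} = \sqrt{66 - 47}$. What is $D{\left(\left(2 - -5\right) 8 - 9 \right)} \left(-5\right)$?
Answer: $\frac{605}{2209} + \frac{\sqrt{19}}{5} \approx 1.1457$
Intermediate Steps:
$X = 3 \sqrt{19}$ ($X = 3 \sqrt{66 - 47} = 3 \sqrt{19} \approx 13.077$)
$D{\left(S \right)} = - \frac{121}{S^{2}} - \frac{\sqrt{19}}{25}$ ($D{\left(S \right)} = \frac{\left(-121\right) \frac{1}{S}}{S} + \frac{3 \sqrt{19}}{-75} = - \frac{121}{S^{2}} + 3 \sqrt{19} \left(- \frac{1}{75}\right) = - \frac{121}{S^{2}} - \frac{\sqrt{19}}{25}$)
$D{\left(\left(2 - -5\right) 8 - 9 \right)} \left(-5\right) = \left(- \frac{121}{\left(\left(2 - -5\right) 8 - 9\right)^{2}} - \frac{\sqrt{19}}{25}\right) \left(-5\right) = \left(- \frac{121}{\left(\left(2 + 5\right) 8 - 9\right)^{2}} - \frac{\sqrt{19}}{25}\right) \left(-5\right) = \left(- \frac{121}{\left(7 \cdot 8 - 9\right)^{2}} - \frac{\sqrt{19}}{25}\right) \left(-5\right) = \left(- \frac{121}{\left(56 - 9\right)^{2}} - \frac{\sqrt{19}}{25}\right) \left(-5\right) = \left(- \frac{121}{2209} - \frac{\sqrt{19}}{25}\right) \left(-5\right) = \frac{605}{2209} + \frac{\sqrt{19}}{5}$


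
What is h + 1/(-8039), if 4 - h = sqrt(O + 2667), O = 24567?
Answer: 32155/8039 - 3*sqrt(3026) ≈ -161.03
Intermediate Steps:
h = 4 - 3*sqrt(3026) (h = 4 - sqrt(24567 + 2667) = 4 - sqrt(27234) = 4 - 3*sqrt(3026) ≈ -161.03)
h + 1/(-8039) = (4 - 3*sqrt(3026)) + 1/(-8039) = (4 - 3*sqrt(3026)) - 1/8039 = 32155/8039 - 3*sqrt(3026)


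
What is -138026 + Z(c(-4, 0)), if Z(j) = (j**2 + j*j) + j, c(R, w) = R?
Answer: -137998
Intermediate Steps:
Z(j) = j + 2*j**2 (Z(j) = (j**2 + j**2) + j = 2*j**2 + j = j + 2*j**2)
-138026 + Z(c(-4, 0)) = -138026 - 4*(1 + 2*(-4)) = -138026 - 4*(1 - 8) = -138026 - 4*(-7) = -138026 + 28 = -137998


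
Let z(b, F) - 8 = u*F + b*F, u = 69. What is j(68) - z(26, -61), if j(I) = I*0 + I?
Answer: 5855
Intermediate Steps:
z(b, F) = 8 + 69*F + F*b (z(b, F) = 8 + (69*F + b*F) = 8 + (69*F + F*b) = 8 + 69*F + F*b)
j(I) = I (j(I) = 0 + I = I)
j(68) - z(26, -61) = 68 - (8 + 69*(-61) - 61*26) = 68 - (8 - 4209 - 1586) = 68 - 1*(-5787) = 68 + 5787 = 5855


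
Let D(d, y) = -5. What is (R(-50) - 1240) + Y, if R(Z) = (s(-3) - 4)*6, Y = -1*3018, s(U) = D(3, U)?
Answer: -4312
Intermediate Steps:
s(U) = -5
Y = -3018
R(Z) = -54 (R(Z) = (-5 - 4)*6 = -9*6 = -54)
(R(-50) - 1240) + Y = (-54 - 1240) - 3018 = -1294 - 3018 = -4312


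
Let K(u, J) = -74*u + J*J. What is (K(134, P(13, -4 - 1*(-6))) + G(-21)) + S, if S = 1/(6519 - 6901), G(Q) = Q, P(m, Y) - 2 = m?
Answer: -3709985/382 ≈ -9712.0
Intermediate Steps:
P(m, Y) = 2 + m
K(u, J) = J² - 74*u (K(u, J) = -74*u + J² = J² - 74*u)
S = -1/382 (S = 1/(-382) = -1/382 ≈ -0.0026178)
(K(134, P(13, -4 - 1*(-6))) + G(-21)) + S = (((2 + 13)² - 74*134) - 21) - 1/382 = ((15² - 9916) - 21) - 1/382 = ((225 - 9916) - 21) - 1/382 = (-9691 - 21) - 1/382 = -9712 - 1/382 = -3709985/382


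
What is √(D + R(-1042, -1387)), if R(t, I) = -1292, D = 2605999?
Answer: √2604707 ≈ 1613.9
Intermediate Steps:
√(D + R(-1042, -1387)) = √(2605999 - 1292) = √2604707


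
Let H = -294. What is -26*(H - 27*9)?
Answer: 13962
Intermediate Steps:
-26*(H - 27*9) = -26*(-294 - 27*9) = -26*(-294 - 243) = -26*(-537) = 13962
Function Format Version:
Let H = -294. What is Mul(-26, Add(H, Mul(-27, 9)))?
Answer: 13962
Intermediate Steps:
Mul(-26, Add(H, Mul(-27, 9))) = Mul(-26, Add(-294, Mul(-27, 9))) = Mul(-26, Add(-294, -243)) = Mul(-26, -537) = 13962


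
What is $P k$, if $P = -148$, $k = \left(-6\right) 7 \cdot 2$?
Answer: $12432$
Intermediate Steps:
$k = -84$ ($k = \left(-42\right) 2 = -84$)
$P k = \left(-148\right) \left(-84\right) = 12432$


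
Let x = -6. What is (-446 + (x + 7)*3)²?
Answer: 196249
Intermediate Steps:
(-446 + (x + 7)*3)² = (-446 + (-6 + 7)*3)² = (-446 + 1*3)² = (-446 + 3)² = (-443)² = 196249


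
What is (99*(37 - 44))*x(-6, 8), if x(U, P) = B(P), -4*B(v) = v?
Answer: 1386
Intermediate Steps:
B(v) = -v/4
x(U, P) = -P/4
(99*(37 - 44))*x(-6, 8) = (99*(37 - 44))*(-¼*8) = (99*(-7))*(-2) = -693*(-2) = 1386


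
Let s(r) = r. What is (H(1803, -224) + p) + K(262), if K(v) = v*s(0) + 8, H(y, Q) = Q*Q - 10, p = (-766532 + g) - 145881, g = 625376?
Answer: -236863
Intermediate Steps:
p = -287037 (p = (-766532 + 625376) - 145881 = -141156 - 145881 = -287037)
H(y, Q) = -10 + Q**2 (H(y, Q) = Q**2 - 10 = -10 + Q**2)
K(v) = 8 (K(v) = v*0 + 8 = 0 + 8 = 8)
(H(1803, -224) + p) + K(262) = ((-10 + (-224)**2) - 287037) + 8 = ((-10 + 50176) - 287037) + 8 = (50166 - 287037) + 8 = -236871 + 8 = -236863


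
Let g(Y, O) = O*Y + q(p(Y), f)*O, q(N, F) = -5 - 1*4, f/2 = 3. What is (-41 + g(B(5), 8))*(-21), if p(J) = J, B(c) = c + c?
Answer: 693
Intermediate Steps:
f = 6 (f = 2*3 = 6)
B(c) = 2*c
q(N, F) = -9 (q(N, F) = -5 - 4 = -9)
g(Y, O) = -9*O + O*Y (g(Y, O) = O*Y - 9*O = -9*O + O*Y)
(-41 + g(B(5), 8))*(-21) = (-41 + 8*(-9 + 2*5))*(-21) = (-41 + 8*(-9 + 10))*(-21) = (-41 + 8*1)*(-21) = (-41 + 8)*(-21) = -33*(-21) = 693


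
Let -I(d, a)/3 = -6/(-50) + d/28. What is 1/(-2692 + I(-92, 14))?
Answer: -175/469438 ≈ -0.00037279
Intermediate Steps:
I(d, a) = -9/25 - 3*d/28 (I(d, a) = -3*(-6/(-50) + d/28) = -3*(-6*(-1/50) + d*(1/28)) = -3*(3/25 + d/28) = -9/25 - 3*d/28)
1/(-2692 + I(-92, 14)) = 1/(-2692 + (-9/25 - 3/28*(-92))) = 1/(-2692 + (-9/25 + 69/7)) = 1/(-2692 + 1662/175) = 1/(-469438/175) = -175/469438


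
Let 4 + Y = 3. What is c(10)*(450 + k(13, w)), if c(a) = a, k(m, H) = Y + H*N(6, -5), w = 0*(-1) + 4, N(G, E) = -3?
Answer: 4370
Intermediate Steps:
Y = -1 (Y = -4 + 3 = -1)
w = 4 (w = 0 + 4 = 4)
k(m, H) = -1 - 3*H (k(m, H) = -1 + H*(-3) = -1 - 3*H)
c(10)*(450 + k(13, w)) = 10*(450 + (-1 - 3*4)) = 10*(450 + (-1 - 12)) = 10*(450 - 13) = 10*437 = 4370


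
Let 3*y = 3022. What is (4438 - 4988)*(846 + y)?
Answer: -3058000/3 ≈ -1.0193e+6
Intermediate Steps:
y = 3022/3 (y = (⅓)*3022 = 3022/3 ≈ 1007.3)
(4438 - 4988)*(846 + y) = (4438 - 4988)*(846 + 3022/3) = -550*5560/3 = -3058000/3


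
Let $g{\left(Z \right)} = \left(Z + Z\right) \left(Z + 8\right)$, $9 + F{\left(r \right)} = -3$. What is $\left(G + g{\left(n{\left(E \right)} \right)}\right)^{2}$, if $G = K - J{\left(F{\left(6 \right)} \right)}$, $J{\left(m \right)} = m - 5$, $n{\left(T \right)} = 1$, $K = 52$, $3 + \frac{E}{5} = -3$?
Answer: $7569$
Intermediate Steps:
$E = -30$ ($E = -15 + 5 \left(-3\right) = -15 - 15 = -30$)
$F{\left(r \right)} = -12$ ($F{\left(r \right)} = -9 - 3 = -12$)
$J{\left(m \right)} = -5 + m$ ($J{\left(m \right)} = m - 5 = -5 + m$)
$g{\left(Z \right)} = 2 Z \left(8 + Z\right)$
$G = 69$ ($G = 52 - \left(-5 - 12\right) = 52 - -17 = 52 + 17 = 69$)
$\left(G + g{\left(n{\left(E \right)} \right)}\right)^{2} = \left(69 + 2 \cdot 1 \left(8 + 1\right)\right)^{2} = \left(69 + 2 \cdot 1 \cdot 9\right)^{2} = \left(69 + 18\right)^{2} = 87^{2} = 7569$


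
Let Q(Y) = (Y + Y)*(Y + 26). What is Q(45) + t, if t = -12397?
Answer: -6007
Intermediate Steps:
Q(Y) = 2*Y*(26 + Y) (Q(Y) = (2*Y)*(26 + Y) = 2*Y*(26 + Y))
Q(45) + t = 2*45*(26 + 45) - 12397 = 2*45*71 - 12397 = 6390 - 12397 = -6007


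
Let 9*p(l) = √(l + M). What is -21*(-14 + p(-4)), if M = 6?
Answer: 294 - 7*√2/3 ≈ 290.70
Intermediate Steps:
p(l) = √(6 + l)/9 (p(l) = √(l + 6)/9 = √(6 + l)/9)
-21*(-14 + p(-4)) = -21*(-14 + √(6 - 4)/9) = -21*(-14 + √2/9) = 294 - 7*√2/3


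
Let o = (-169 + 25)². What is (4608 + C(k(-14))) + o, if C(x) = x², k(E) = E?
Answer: 25540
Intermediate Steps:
o = 20736 (o = (-144)² = 20736)
(4608 + C(k(-14))) + o = (4608 + (-14)²) + 20736 = (4608 + 196) + 20736 = 4804 + 20736 = 25540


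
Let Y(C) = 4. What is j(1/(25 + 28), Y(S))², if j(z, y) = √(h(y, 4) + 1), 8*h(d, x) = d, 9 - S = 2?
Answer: 3/2 ≈ 1.5000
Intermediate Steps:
S = 7 (S = 9 - 1*2 = 9 - 2 = 7)
h(d, x) = d/8
j(z, y) = √(1 + y/8) (j(z, y) = √(y/8 + 1) = √(1 + y/8))
j(1/(25 + 28), Y(S))² = (√(16 + 2*4)/4)² = (√(16 + 8)/4)² = (√24/4)² = ((2*√6)/4)² = (√6/2)² = 3/2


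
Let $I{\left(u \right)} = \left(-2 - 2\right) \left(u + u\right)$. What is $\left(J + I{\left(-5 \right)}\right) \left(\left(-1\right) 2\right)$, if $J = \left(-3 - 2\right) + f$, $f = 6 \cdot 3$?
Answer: $-106$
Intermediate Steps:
$f = 18$
$J = 13$ ($J = \left(-3 - 2\right) + 18 = -5 + 18 = 13$)
$I{\left(u \right)} = - 8 u$ ($I{\left(u \right)} = - 4 \cdot 2 u = - 8 u$)
$\left(J + I{\left(-5 \right)}\right) \left(\left(-1\right) 2\right) = \left(13 - -40\right) \left(\left(-1\right) 2\right) = \left(13 + 40\right) \left(-2\right) = 53 \left(-2\right) = -106$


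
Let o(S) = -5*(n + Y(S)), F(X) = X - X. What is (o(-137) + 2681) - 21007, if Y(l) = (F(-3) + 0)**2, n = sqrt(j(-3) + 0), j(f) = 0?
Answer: -18326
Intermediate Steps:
F(X) = 0
n = 0 (n = sqrt(0 + 0) = sqrt(0) = 0)
Y(l) = 0 (Y(l) = (0 + 0)**2 = 0**2 = 0)
o(S) = 0 (o(S) = -5*(0 + 0) = -5*0 = 0)
(o(-137) + 2681) - 21007 = (0 + 2681) - 21007 = 2681 - 21007 = -18326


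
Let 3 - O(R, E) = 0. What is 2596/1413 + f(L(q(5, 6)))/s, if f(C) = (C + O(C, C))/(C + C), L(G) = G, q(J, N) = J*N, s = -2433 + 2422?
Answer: 50507/28260 ≈ 1.7872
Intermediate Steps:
s = -11
O(R, E) = 3 (O(R, E) = 3 - 1*0 = 3 + 0 = 3)
f(C) = (3 + C)/(2*C) (f(C) = (C + 3)/(C + C) = (3 + C)/((2*C)) = (3 + C)*(1/(2*C)) = (3 + C)/(2*C))
2596/1413 + f(L(q(5, 6)))/s = 2596/1413 + ((3 + 5*6)/(2*((5*6))))/(-11) = 2596*(1/1413) + ((1/2)*(3 + 30)/30)*(-1/11) = 2596/1413 + ((1/2)*(1/30)*33)*(-1/11) = 2596/1413 + (11/20)*(-1/11) = 2596/1413 - 1/20 = 50507/28260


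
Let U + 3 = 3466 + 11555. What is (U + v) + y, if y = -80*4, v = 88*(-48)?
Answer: 10474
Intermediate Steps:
v = -4224
y = -320
U = 15018 (U = -3 + (3466 + 11555) = -3 + 15021 = 15018)
(U + v) + y = (15018 - 4224) - 320 = 10794 - 320 = 10474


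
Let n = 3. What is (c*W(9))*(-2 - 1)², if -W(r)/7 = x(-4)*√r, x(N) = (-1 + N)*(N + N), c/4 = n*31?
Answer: -2812320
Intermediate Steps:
c = 372 (c = 4*(3*31) = 4*93 = 372)
x(N) = 2*N*(-1 + N) (x(N) = (-1 + N)*(2*N) = 2*N*(-1 + N))
W(r) = -280*√r (W(r) = -7*2*(-4)*(-1 - 4)*√r = -7*2*(-4)*(-5)*√r = -280*√r)
(c*W(9))*(-2 - 1)² = (372*(-280*√9))*(-2 - 1)² = (372*(-280*3))*(-3)² = (372*(-840))*9 = -312480*9 = -2812320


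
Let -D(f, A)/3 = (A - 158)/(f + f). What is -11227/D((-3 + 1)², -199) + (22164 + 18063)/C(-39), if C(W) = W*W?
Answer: -10391891/180999 ≈ -57.414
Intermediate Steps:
C(W) = W²
D(f, A) = -3*(-158 + A)/(2*f) (D(f, A) = -3*(A - 158)/(f + f) = -3*(-158 + A)/(2*f))
-11227/D((-3 + 1)², -199) + (22164 + 18063)/C(-39) = -11227*2*(-3 + 1)²/(3*(158 - 1*(-199))) + (22164 + 18063)/((-39)²) = -11227*8/(3*(158 + 199)) + 40227/1521 = -11227/((3/2)*357/4) + 40227*(1/1521) = -11227/((3/2)*(¼)*357) + 13409/507 = -11227/1071/8 + 13409/507 = -11227*8/1071 + 13409/507 = -89816/1071 + 13409/507 = -10391891/180999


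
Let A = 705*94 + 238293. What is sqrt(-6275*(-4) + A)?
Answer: sqrt(329663) ≈ 574.16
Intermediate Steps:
A = 304563 (A = 66270 + 238293 = 304563)
sqrt(-6275*(-4) + A) = sqrt(-6275*(-4) + 304563) = sqrt(25100 + 304563) = sqrt(329663)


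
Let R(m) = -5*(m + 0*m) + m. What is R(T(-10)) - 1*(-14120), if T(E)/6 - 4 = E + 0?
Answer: 14264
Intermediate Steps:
T(E) = 24 + 6*E (T(E) = 24 + 6*(E + 0) = 24 + 6*E)
R(m) = -4*m (R(m) = -5*(m + 0) + m = -5*m + m = -4*m)
R(T(-10)) - 1*(-14120) = -4*(24 + 6*(-10)) - 1*(-14120) = -4*(24 - 60) + 14120 = -4*(-36) + 14120 = 144 + 14120 = 14264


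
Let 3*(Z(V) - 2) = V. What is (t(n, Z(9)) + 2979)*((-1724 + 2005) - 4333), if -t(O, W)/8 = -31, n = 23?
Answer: -13075804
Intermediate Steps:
Z(V) = 2 + V/3
t(O, W) = 248 (t(O, W) = -8*(-31) = 248)
(t(n, Z(9)) + 2979)*((-1724 + 2005) - 4333) = (248 + 2979)*((-1724 + 2005) - 4333) = 3227*(281 - 4333) = 3227*(-4052) = -13075804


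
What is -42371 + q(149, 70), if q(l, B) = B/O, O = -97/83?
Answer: -4115797/97 ≈ -42431.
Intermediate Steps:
O = -97/83 (O = -97*1/83 = -97/83 ≈ -1.1687)
q(l, B) = -83*B/97 (q(l, B) = B/(-97/83) = B*(-83/97) = -83*B/97)
-42371 + q(149, 70) = -42371 - 83/97*70 = -42371 - 5810/97 = -4115797/97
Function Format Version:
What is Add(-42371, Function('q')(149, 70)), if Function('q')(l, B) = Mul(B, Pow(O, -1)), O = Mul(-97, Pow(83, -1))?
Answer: Rational(-4115797, 97) ≈ -42431.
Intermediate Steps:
O = Rational(-97, 83) (O = Mul(-97, Rational(1, 83)) = Rational(-97, 83) ≈ -1.1687)
Function('q')(l, B) = Mul(Rational(-83, 97), B) (Function('q')(l, B) = Mul(B, Pow(Rational(-97, 83), -1)) = Mul(B, Rational(-83, 97)) = Mul(Rational(-83, 97), B))
Add(-42371, Function('q')(149, 70)) = Add(-42371, Mul(Rational(-83, 97), 70)) = Add(-42371, Rational(-5810, 97)) = Rational(-4115797, 97)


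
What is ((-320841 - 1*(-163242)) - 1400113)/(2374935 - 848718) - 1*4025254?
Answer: -6143412641830/1526217 ≈ -4.0253e+6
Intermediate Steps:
((-320841 - 1*(-163242)) - 1400113)/(2374935 - 848718) - 1*4025254 = ((-320841 + 163242) - 1400113)/1526217 - 4025254 = (-157599 - 1400113)*(1/1526217) - 4025254 = -1557712*1/1526217 - 4025254 = -1557712/1526217 - 4025254 = -6143412641830/1526217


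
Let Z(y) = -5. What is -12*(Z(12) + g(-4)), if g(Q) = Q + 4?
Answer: 60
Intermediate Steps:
g(Q) = 4 + Q
-12*(Z(12) + g(-4)) = -12*(-5 + (4 - 4)) = -12*(-5 + 0) = -12*(-5) = 60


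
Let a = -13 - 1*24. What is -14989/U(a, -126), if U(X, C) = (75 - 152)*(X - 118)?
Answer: -14989/11935 ≈ -1.2559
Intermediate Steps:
a = -37 (a = -13 - 24 = -37)
U(X, C) = 9086 - 77*X (U(X, C) = -77*(-118 + X) = 9086 - 77*X)
-14989/U(a, -126) = -14989/(9086 - 77*(-37)) = -14989/(9086 + 2849) = -14989/11935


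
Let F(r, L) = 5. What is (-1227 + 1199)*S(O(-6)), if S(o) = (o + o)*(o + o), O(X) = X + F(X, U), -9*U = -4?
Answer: -112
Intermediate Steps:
U = 4/9 (U = -1/9*(-4) = 4/9 ≈ 0.44444)
O(X) = 5 + X (O(X) = X + 5 = 5 + X)
S(o) = 4*o**2 (S(o) = (2*o)*(2*o) = 4*o**2)
(-1227 + 1199)*S(O(-6)) = (-1227 + 1199)*(4*(5 - 6)**2) = -112*(-1)**2 = -112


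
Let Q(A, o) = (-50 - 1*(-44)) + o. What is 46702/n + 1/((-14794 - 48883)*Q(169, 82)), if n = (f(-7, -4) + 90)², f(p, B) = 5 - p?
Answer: 56503019225/12587414652 ≈ 4.4889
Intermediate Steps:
n = 10404 (n = ((5 - 1*(-7)) + 90)² = ((5 + 7) + 90)² = (12 + 90)² = 102² = 10404)
Q(A, o) = -6 + o (Q(A, o) = (-50 + 44) + o = -6 + o)
46702/n + 1/((-14794 - 48883)*Q(169, 82)) = 46702/10404 + 1/((-14794 - 48883)*(-6 + 82)) = 46702*(1/10404) + 1/(-63677*76) = 23351/5202 - 1/63677*1/76 = 23351/5202 - 1/4839452 = 56503019225/12587414652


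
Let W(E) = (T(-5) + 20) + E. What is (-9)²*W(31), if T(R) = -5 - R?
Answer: 4131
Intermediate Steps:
W(E) = 20 + E (W(E) = ((-5 - 1*(-5)) + 20) + E = ((-5 + 5) + 20) + E = (0 + 20) + E = 20 + E)
(-9)²*W(31) = (-9)²*(20 + 31) = 81*51 = 4131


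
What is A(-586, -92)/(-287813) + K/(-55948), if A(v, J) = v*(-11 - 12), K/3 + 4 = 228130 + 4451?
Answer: -201570119447/16102561724 ≈ -12.518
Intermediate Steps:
K = 697731 (K = -12 + 3*(228130 + 4451) = -12 + 3*232581 = -12 + 697743 = 697731)
A(v, J) = -23*v (A(v, J) = v*(-23) = -23*v)
A(-586, -92)/(-287813) + K/(-55948) = -23*(-586)/(-287813) + 697731/(-55948) = 13478*(-1/287813) + 697731*(-1/55948) = -13478/287813 - 697731/55948 = -201570119447/16102561724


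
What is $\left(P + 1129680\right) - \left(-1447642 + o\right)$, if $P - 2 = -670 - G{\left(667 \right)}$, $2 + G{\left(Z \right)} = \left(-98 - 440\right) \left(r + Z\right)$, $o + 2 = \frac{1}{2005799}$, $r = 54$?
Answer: $\frac{5946303460243}{2005799} \approx 2.9646 \cdot 10^{6}$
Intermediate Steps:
$o = - \frac{4011597}{2005799}$ ($o = -2 + \frac{1}{2005799} = - \frac{4011597}{2005799} \approx -2.0$)
$G{\left(Z \right)} = -29054 - 538 Z$ ($G{\left(Z \right)} = -2 + \left(-98 - 440\right) \left(54 + Z\right) = -2 - 538 \left(54 + Z\right) = -2 - \left(29052 + 538 Z\right) = -29054 - 538 Z$)
$P = 387232$ ($P = 2 - \left(-28384 - 358846\right) = 2 - -387230 = 2 + \left(-670 + 387900\right) = 2 + 387230 = 387232$)
$\left(P + 1129680\right) - \left(-1447642 + o\right) = \left(387232 + 1129680\right) + \left(1447642 - - \frac{4011597}{2005799}\right) = 1516912 + \left(1447642 + \frac{4011597}{2005799}\right) = 1516912 + \frac{2903682887555}{2005799} = \frac{5946303460243}{2005799}$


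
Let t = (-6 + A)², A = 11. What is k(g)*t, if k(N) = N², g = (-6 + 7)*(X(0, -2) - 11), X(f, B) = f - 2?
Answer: 4225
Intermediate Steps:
X(f, B) = -2 + f
g = -13 (g = (-6 + 7)*((-2 + 0) - 11) = 1*(-2 - 11) = 1*(-13) = -13)
t = 25 (t = (-6 + 11)² = 5² = 25)
k(g)*t = (-13)²*25 = 169*25 = 4225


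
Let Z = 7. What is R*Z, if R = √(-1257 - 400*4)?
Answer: 7*I*√2857 ≈ 374.16*I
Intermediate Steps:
R = I*√2857 (R = √(-1257 - 1600) = √(-2857) = I*√2857 ≈ 53.451*I)
R*Z = (I*√2857)*7 = 7*I*√2857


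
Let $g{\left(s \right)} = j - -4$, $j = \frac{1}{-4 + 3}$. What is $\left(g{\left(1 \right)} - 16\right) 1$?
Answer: $-13$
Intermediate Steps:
$j = -1$ ($j = \frac{1}{-1} = -1$)
$g{\left(s \right)} = 3$ ($g{\left(s \right)} = -1 - -4 = -1 + 4 = 3$)
$\left(g{\left(1 \right)} - 16\right) 1 = \left(3 - 16\right) 1 = \left(-13\right) 1 = -13$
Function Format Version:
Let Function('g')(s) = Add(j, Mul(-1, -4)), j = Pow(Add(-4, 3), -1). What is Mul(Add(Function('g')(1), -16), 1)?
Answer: -13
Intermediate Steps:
j = -1 (j = Pow(-1, -1) = -1)
Function('g')(s) = 3 (Function('g')(s) = Add(-1, Mul(-1, -4)) = Add(-1, 4) = 3)
Mul(Add(Function('g')(1), -16), 1) = Mul(Add(3, -16), 1) = Mul(-13, 1) = -13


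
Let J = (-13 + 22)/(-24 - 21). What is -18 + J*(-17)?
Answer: -73/5 ≈ -14.600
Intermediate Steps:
J = -⅕ (J = 9/(-45) = 9*(-1/45) = -⅕ ≈ -0.20000)
-18 + J*(-17) = -18 - ⅕*(-17) = -18 + 17/5 = -73/5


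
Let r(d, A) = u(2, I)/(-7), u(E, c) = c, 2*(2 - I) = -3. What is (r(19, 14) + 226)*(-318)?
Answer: -71709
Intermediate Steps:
I = 7/2 (I = 2 - 1/2*(-3) = 2 + 3/2 = 7/2 ≈ 3.5000)
r(d, A) = -1/2 (r(d, A) = (7/2)/(-7) = (7/2)*(-1/7) = -1/2)
(r(19, 14) + 226)*(-318) = (-1/2 + 226)*(-318) = (451/2)*(-318) = -71709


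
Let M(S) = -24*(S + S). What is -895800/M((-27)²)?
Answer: 37325/1458 ≈ 25.600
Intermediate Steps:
M(S) = -48*S
-895800/M((-27)²) = -895800/((-48*(-27)²)) = -895800/((-48*729)) = -895800/(-34992) = -895800*(-1/34992) = 37325/1458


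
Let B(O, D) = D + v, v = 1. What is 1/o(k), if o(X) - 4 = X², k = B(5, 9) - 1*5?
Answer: 1/29 ≈ 0.034483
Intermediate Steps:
B(O, D) = 1 + D (B(O, D) = D + 1 = 1 + D)
k = 5 (k = (1 + 9) - 1*5 = 10 - 5 = 5)
o(X) = 4 + X²
1/o(k) = 1/(4 + 5²) = 1/(4 + 25) = 1/29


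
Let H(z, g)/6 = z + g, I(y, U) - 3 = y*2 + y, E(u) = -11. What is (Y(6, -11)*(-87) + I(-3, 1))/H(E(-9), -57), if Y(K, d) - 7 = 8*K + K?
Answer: 1771/136 ≈ 13.022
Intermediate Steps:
Y(K, d) = 7 + 9*K (Y(K, d) = 7 + (8*K + K) = 7 + 9*K)
I(y, U) = 3 + 3*y (I(y, U) = 3 + (y*2 + y) = 3 + (2*y + y) = 3 + 3*y)
H(z, g) = 6*g + 6*z (H(z, g) = 6*(z + g) = 6*(g + z) = 6*g + 6*z)
(Y(6, -11)*(-87) + I(-3, 1))/H(E(-9), -57) = ((7 + 9*6)*(-87) + (3 + 3*(-3)))/(6*(-57) + 6*(-11)) = ((7 + 54)*(-87) + (3 - 9))/(-342 - 66) = (61*(-87) - 6)/(-408) = (-5307 - 6)*(-1/408) = -5313*(-1/408) = 1771/136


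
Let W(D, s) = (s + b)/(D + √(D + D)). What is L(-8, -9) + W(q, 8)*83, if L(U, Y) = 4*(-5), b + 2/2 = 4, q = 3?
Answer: 893 - 913*√6/3 ≈ 147.54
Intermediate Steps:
b = 3 (b = -1 + 4 = 3)
W(D, s) = (3 + s)/(D + √2*√D) (W(D, s) = (s + 3)/(D + √(D + D)) = (3 + s)/(D + √(2*D)) = (3 + s)/(D + √2*√D))
L(U, Y) = -20
L(-8, -9) + W(q, 8)*83 = -20 + ((3 + 8)/(3 + √2*√3))*83 = -20 + (11/(3 + √6))*83 = -20 + 913/(3 + √6)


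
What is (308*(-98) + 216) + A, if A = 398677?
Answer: 368709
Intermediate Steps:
(308*(-98) + 216) + A = (308*(-98) + 216) + 398677 = (-30184 + 216) + 398677 = -29968 + 398677 = 368709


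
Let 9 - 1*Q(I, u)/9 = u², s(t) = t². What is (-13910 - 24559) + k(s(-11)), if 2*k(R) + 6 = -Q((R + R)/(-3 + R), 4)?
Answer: -76881/2 ≈ -38441.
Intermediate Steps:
Q(I, u) = 81 - 9*u²
k(R) = 57/2 (k(R) = -3 + (-(81 - 9*4²))/2 = -3 + (-(81 - 9*16))/2 = -3 + (-(81 - 144))/2 = -3 + (-1*(-63))/2 = -3 + (½)*63 = -3 + 63/2 = 57/2)
(-13910 - 24559) + k(s(-11)) = (-13910 - 24559) + 57/2 = -38469 + 57/2 = -76881/2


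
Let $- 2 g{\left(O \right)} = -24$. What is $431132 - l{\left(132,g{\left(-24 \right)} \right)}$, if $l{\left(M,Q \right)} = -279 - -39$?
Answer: $431372$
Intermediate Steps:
$g{\left(O \right)} = 12$ ($g{\left(O \right)} = \left(- \frac{1}{2}\right) \left(-24\right) = 12$)
$l{\left(M,Q \right)} = -240$ ($l{\left(M,Q \right)} = -279 + 39 = -240$)
$431132 - l{\left(132,g{\left(-24 \right)} \right)} = 431132 - -240 = 431132 + 240 = 431372$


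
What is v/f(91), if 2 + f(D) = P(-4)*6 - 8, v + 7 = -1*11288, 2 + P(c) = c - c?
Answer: 11295/22 ≈ 513.41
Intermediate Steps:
P(c) = -2 (P(c) = -2 + (c - c) = -2 + 0 = -2)
v = -11295 (v = -7 - 1*11288 = -7 - 11288 = -11295)
f(D) = -22 (f(D) = -2 + (-2*6 - 8) = -2 + (-12 - 8) = -2 - 20 = -22)
v/f(91) = -11295/(-22) = -11295*(-1/22) = 11295/22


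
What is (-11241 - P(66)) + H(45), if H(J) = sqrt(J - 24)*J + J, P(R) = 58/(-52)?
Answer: -291067/26 + 45*sqrt(21) ≈ -10989.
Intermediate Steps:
P(R) = -29/26 (P(R) = 58*(-1/52) = -29/26)
H(J) = J + J*sqrt(-24 + J) (H(J) = sqrt(-24 + J)*J + J = J*sqrt(-24 + J) + J = J + J*sqrt(-24 + J))
(-11241 - P(66)) + H(45) = (-11241 - 1*(-29/26)) + 45*(1 + sqrt(-24 + 45)) = (-11241 + 29/26) + 45*(1 + sqrt(21)) = -292237/26 + (45 + 45*sqrt(21)) = -291067/26 + 45*sqrt(21)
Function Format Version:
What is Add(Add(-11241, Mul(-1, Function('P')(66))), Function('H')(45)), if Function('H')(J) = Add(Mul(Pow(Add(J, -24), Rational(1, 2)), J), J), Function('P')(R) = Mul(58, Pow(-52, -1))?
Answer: Add(Rational(-291067, 26), Mul(45, Pow(21, Rational(1, 2)))) ≈ -10989.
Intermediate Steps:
Function('P')(R) = Rational(-29, 26) (Function('P')(R) = Mul(58, Rational(-1, 52)) = Rational(-29, 26))
Function('H')(J) = Add(J, Mul(J, Pow(Add(-24, J), Rational(1, 2)))) (Function('H')(J) = Add(Mul(Pow(Add(-24, J), Rational(1, 2)), J), J) = Add(Mul(J, Pow(Add(-24, J), Rational(1, 2))), J) = Add(J, Mul(J, Pow(Add(-24, J), Rational(1, 2)))))
Add(Add(-11241, Mul(-1, Function('P')(66))), Function('H')(45)) = Add(Add(-11241, Mul(-1, Rational(-29, 26))), Mul(45, Add(1, Pow(Add(-24, 45), Rational(1, 2))))) = Add(Add(-11241, Rational(29, 26)), Mul(45, Add(1, Pow(21, Rational(1, 2))))) = Add(Rational(-292237, 26), Add(45, Mul(45, Pow(21, Rational(1, 2))))) = Add(Rational(-291067, 26), Mul(45, Pow(21, Rational(1, 2))))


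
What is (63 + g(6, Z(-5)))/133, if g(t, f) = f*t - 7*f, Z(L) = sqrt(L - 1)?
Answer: 9/19 - I*sqrt(6)/133 ≈ 0.47368 - 0.018417*I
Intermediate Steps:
Z(L) = sqrt(-1 + L)
g(t, f) = -7*f + f*t
(63 + g(6, Z(-5)))/133 = (63 + sqrt(-1 - 5)*(-7 + 6))/133 = (63 + sqrt(-6)*(-1))/133 = (63 + (I*sqrt(6))*(-1))/133 = (63 - I*sqrt(6))/133 = 9/19 - I*sqrt(6)/133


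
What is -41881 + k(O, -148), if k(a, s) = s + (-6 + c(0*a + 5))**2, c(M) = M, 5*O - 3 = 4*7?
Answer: -42028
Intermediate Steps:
O = 31/5 (O = 3/5 + (4*7)/5 = 3/5 + (1/5)*28 = 3/5 + 28/5 = 31/5 ≈ 6.2000)
k(a, s) = 1 + s (k(a, s) = s + (-6 + (0*a + 5))**2 = s + (-6 + (0 + 5))**2 = s + (-6 + 5)**2 = s + (-1)**2 = s + 1 = 1 + s)
-41881 + k(O, -148) = -41881 + (1 - 148) = -41881 - 147 = -42028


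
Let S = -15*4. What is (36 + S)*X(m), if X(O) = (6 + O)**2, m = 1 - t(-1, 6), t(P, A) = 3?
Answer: -384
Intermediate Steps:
S = -60
m = -2 (m = 1 - 1*3 = 1 - 3 = -2)
(36 + S)*X(m) = (36 - 60)*(6 - 2)**2 = -24*4**2 = -24*16 = -384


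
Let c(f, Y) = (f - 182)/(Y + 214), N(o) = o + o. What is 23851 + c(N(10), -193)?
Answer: 166903/7 ≈ 23843.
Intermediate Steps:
N(o) = 2*o
c(f, Y) = (-182 + f)/(214 + Y)
23851 + c(N(10), -193) = 23851 + (-182 + 2*10)/(214 - 193) = 23851 + (-182 + 20)/21 = 23851 + (1/21)*(-162) = 23851 - 54/7 = 166903/7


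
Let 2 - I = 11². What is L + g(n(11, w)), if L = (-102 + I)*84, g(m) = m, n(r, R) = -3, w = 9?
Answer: -18567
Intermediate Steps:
I = -119 (I = 2 - 1*11² = 2 - 1*121 = 2 - 121 = -119)
L = -18564 (L = (-102 - 119)*84 = -221*84 = -18564)
L + g(n(11, w)) = -18564 - 3 = -18567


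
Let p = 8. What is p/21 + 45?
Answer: 953/21 ≈ 45.381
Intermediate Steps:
p/21 + 45 = 8/21 + 45 = 953/21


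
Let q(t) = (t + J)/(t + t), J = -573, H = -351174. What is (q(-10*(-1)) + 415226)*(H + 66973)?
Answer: -2359992883357/20 ≈ -1.1800e+11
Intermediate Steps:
q(t) = (-573 + t)/(2*t) (q(t) = (t - 573)/(t + t) = (-573 + t)/((2*t)) = (-573 + t)*(1/(2*t)) = (-573 + t)/(2*t))
(q(-10*(-1)) + 415226)*(H + 66973) = ((-573 - 10*(-1))/(2*((-10*(-1)))) + 415226)*(-351174 + 66973) = ((½)*(-573 + 10)/10 + 415226)*(-284201) = ((½)*(⅒)*(-563) + 415226)*(-284201) = (-563/20 + 415226)*(-284201) = (8303957/20)*(-284201) = -2359992883357/20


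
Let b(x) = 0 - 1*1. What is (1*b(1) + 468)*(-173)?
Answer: -80791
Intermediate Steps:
b(x) = -1 (b(x) = 0 - 1 = -1)
(1*b(1) + 468)*(-173) = (1*(-1) + 468)*(-173) = (-1 + 468)*(-173) = 467*(-173) = -80791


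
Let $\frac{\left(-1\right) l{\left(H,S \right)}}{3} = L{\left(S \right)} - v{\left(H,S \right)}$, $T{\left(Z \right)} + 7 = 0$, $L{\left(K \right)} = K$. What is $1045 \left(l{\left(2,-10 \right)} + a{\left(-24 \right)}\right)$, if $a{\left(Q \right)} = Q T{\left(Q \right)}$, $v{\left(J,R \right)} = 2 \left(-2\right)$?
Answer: $194370$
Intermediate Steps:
$T{\left(Z \right)} = -7$ ($T{\left(Z \right)} = -7 + 0 = -7$)
$v{\left(J,R \right)} = -4$
$l{\left(H,S \right)} = -12 - 3 S$ ($l{\left(H,S \right)} = - 3 \left(S - -4\right) = - 3 \left(S + 4\right) = - 3 \left(4 + S\right) = -12 - 3 S$)
$a{\left(Q \right)} = - 7 Q$ ($a{\left(Q \right)} = Q \left(-7\right) = - 7 Q$)
$1045 \left(l{\left(2,-10 \right)} + a{\left(-24 \right)}\right) = 1045 \left(\left(-12 - -30\right) - -168\right) = 1045 \left(\left(-12 + 30\right) + 168\right) = 1045 \left(18 + 168\right) = 1045 \cdot 186 = 194370$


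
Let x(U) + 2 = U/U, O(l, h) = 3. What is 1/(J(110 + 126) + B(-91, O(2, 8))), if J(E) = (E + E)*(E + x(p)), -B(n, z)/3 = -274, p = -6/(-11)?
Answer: 1/111742 ≈ 8.9492e-6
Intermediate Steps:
p = 6/11 (p = -6*(-1/11) = 6/11 ≈ 0.54545)
B(n, z) = 822 (B(n, z) = -3*(-274) = 822)
x(U) = -1 (x(U) = -2 + U/U = -2 + 1 = -1)
J(E) = 2*E*(-1 + E) (J(E) = (E + E)*(E - 1) = (2*E)*(-1 + E) = 2*E*(-1 + E))
1/(J(110 + 126) + B(-91, O(2, 8))) = 1/(2*(110 + 126)*(-1 + (110 + 126)) + 822) = 1/(2*236*(-1 + 236) + 822) = 1/(2*236*235 + 822) = 1/(110920 + 822) = 1/111742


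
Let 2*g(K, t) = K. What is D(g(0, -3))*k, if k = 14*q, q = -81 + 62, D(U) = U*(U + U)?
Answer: 0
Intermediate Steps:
g(K, t) = K/2
D(U) = 2*U² (D(U) = U*(2*U) = 2*U²)
q = -19
k = -266 (k = 14*(-19) = -266)
D(g(0, -3))*k = (2*((½)*0)²)*(-266) = (2*0²)*(-266) = (2*0)*(-266) = 0*(-266) = 0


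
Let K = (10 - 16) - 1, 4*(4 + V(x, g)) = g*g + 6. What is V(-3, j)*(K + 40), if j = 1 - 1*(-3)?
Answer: 99/2 ≈ 49.500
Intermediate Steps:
j = 4 (j = 1 + 3 = 4)
V(x, g) = -5/2 + g**2/4 (V(x, g) = -4 + (g*g + 6)/4 = -4 + (g**2 + 6)/4 = -4 + (6 + g**2)/4 = -4 + (3/2 + g**2/4) = -5/2 + g**2/4)
K = -7 (K = -6 - 1 = -7)
V(-3, j)*(K + 40) = (-5/2 + (1/4)*4**2)*(-7 + 40) = (-5/2 + (1/4)*16)*33 = (-5/2 + 4)*33 = (3/2)*33 = 99/2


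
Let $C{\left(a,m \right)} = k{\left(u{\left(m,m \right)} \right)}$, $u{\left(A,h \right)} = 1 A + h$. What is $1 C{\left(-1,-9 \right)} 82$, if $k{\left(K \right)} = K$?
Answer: $-1476$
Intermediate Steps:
$u{\left(A,h \right)} = A + h$
$C{\left(a,m \right)} = 2 m$ ($C{\left(a,m \right)} = m + m = 2 m$)
$1 C{\left(-1,-9 \right)} 82 = 1 \cdot 2 \left(-9\right) 82 = 1 \left(-18\right) 82 = \left(-18\right) 82 = -1476$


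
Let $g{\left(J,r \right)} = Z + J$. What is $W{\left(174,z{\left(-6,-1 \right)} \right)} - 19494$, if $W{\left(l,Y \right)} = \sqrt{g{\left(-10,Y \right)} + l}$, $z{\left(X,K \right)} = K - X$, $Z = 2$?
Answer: $-19494 + \sqrt{166} \approx -19481.0$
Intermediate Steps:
$g{\left(J,r \right)} = 2 + J$
$W{\left(l,Y \right)} = \sqrt{-8 + l}$ ($W{\left(l,Y \right)} = \sqrt{\left(2 - 10\right) + l} = \sqrt{-8 + l}$)
$W{\left(174,z{\left(-6,-1 \right)} \right)} - 19494 = \sqrt{-8 + 174} - 19494 = \sqrt{166} - 19494 = -19494 + \sqrt{166}$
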